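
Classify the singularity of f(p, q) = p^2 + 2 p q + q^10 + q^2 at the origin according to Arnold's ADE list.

The Hessian of f at 0 has rank 1. Corank 1: A-series; mu = 9 gives A_9.

A9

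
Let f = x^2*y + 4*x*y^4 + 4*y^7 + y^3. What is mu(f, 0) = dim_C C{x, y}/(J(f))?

The Hessian of f at 0 has rank 0. Corank 2; j^3 = y*(x^2 + y^2) splits into three distinct lines over C (the quadratic factor has nonzero discriminant), so D_4.

4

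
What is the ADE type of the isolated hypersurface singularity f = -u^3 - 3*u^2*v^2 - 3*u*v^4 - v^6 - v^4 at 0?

The Hessian of f at 0 is [[0, 0], [0, 0]] with rank 0, so corank 2. A Groebner basis of the Jacobian ideal J(f) in C{u,v} is {u^3, u^2*v, u^2/2 + u*v^2, v^3}; counting standard monomials gives mu = 6. Corank 2; j^3 = -u^3 is a perfect cube, so E-series; the 4-jet and mu = 6 give E_6.

E_6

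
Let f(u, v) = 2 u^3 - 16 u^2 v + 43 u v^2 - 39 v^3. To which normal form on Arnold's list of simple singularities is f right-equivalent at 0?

D_{4}

The Hessian of f at 0 has rank 0. Corank 2; j^3 = (u - 3*v)*(2*u^2 - 10*u*v + 13*v^2) splits into three distinct lines over C (the quadratic factor has nonzero discriminant), so D_4.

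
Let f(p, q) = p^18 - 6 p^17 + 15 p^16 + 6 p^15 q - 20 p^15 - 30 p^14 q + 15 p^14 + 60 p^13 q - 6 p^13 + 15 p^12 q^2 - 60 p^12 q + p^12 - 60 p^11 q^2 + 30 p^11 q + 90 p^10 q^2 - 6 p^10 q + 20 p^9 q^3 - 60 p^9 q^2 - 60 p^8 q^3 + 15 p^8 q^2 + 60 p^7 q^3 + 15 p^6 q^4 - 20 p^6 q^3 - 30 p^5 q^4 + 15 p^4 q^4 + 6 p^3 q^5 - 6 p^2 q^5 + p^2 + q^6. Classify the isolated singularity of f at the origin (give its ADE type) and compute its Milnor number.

Type A_5, Milnor number mu = 5.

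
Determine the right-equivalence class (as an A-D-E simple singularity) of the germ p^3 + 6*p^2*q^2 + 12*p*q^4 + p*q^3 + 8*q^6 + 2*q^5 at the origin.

E_{7}

The Hessian of f at 0 has rank 0. Corank 2; j^3 = p^3 is a perfect cube, so E-series; the 4-jet and mu = 7 give E_7.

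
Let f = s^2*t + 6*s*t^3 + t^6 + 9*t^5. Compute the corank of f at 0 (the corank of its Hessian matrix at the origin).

2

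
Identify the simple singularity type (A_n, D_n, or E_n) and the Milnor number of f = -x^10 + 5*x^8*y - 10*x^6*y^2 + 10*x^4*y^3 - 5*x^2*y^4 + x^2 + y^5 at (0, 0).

Type A4, Milnor number mu = 4.

The Hessian of f at 0 has rank 1. Corank 1: A-series; mu = 4 gives A_4.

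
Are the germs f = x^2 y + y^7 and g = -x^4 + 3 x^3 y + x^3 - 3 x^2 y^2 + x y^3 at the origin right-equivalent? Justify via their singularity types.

The Hessian of f at 0 has rank 0. Corank 2; j^3 = x^2*y has shape L^2 M (L != M), so D-series; mu = 8 gives D_8. The Hessian of g at 0 has rank 0. Corank 2; j^3 = x^3 is a perfect cube, so E-series; the 4-jet and mu = 7 give E_7. f is D_8 but g is E_7, hence not right-equivalent.

No.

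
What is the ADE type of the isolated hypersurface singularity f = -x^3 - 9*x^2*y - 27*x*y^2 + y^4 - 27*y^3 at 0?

E_6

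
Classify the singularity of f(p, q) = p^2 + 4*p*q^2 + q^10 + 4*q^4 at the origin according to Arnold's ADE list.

The Hessian of f at 0 has rank 1. Corank 1: A-series; mu = 9 gives A_9.

A_9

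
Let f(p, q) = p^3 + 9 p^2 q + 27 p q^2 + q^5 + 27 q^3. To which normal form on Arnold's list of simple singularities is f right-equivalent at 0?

The Hessian of f at 0 has rank 0. Corank 2; j^3 = (p + 3*q)^3 is a perfect cube, so E-series; the 5-jet and mu = 8 give E_8.

E8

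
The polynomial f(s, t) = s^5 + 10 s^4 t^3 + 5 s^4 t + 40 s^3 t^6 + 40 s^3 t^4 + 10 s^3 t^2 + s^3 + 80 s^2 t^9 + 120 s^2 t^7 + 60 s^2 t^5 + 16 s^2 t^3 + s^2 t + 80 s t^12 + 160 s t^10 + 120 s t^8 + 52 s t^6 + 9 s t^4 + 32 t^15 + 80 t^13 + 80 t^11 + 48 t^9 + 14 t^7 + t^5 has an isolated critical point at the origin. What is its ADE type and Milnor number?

Type D6, Milnor number mu = 6.

The Hessian of f at 0 has rank 0. Corank 2; j^3 = s^2*(s + t) has shape L^2 M (L != M), so D-series; mu = 6 gives D_6.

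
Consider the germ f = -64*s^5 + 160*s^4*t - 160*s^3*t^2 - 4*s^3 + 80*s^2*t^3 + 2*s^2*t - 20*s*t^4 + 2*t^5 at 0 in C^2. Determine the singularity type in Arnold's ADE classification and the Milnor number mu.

The Hessian of f at 0 has rank 0. Corank 2; j^3 = -2*s^2*(2*s - t) has shape L^2 M (L != M), so D-series; mu = 6 gives D_6.

Type D6, Milnor number mu = 6.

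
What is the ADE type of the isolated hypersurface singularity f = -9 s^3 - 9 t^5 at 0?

E_{8}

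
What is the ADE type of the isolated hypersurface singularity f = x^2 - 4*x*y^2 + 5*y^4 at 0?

A3

The Hessian of f at 0 has rank 1. Corank 1: A-series; mu = 3 gives A_3.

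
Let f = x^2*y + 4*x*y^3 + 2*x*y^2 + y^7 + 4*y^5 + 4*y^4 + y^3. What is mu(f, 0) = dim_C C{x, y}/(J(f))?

8

The Hessian of f at 0 has rank 0. Corank 2; j^3 = y*(x + y)^2 has shape L^2 M (L != M), so D-series; mu = 8 gives D_8.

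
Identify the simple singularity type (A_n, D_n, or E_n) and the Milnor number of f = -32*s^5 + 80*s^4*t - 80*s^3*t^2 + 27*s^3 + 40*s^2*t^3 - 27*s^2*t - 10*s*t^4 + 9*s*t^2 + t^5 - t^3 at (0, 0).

Type E_8, Milnor number mu = 8.

The Hessian of f at 0 has rank 0. Corank 2; j^3 = (3*s - t)^3 is a perfect cube, so E-series; the 5-jet and mu = 8 give E_8.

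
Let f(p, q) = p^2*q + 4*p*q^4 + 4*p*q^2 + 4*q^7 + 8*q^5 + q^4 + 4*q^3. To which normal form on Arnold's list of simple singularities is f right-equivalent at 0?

The Hessian of f at 0 has rank 0. Corank 2; j^3 = q*(p + 2*q)^2 has shape L^2 M (L != M), so D-series; mu = 5 gives D_5.

D_{5}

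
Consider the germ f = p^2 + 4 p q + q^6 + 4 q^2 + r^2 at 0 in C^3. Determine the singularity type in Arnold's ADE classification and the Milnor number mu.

The Hessian of f at 0 is [[2, 4, 0], [4, 8, 0], [0, 0, 2]] with rank 2, so corank 1. A Groebner basis of the Jacobian ideal J(f) in C{p,q,r} is {q^5, p + 2*q, r}; counting standard monomials gives mu = 5. Corank 1: A-series; mu = 5 gives A_5.

Type A_5, Milnor number mu = 5.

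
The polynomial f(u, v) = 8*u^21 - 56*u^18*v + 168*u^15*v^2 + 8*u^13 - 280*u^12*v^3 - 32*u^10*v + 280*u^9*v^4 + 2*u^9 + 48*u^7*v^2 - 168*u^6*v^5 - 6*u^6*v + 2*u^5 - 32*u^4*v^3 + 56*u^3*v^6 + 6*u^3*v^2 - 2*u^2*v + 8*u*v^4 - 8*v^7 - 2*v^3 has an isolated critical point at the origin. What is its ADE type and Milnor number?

The Hessian of f at 0 has rank 0. Corank 2; j^3 = -2*v*(u^2 + v^2) splits into three distinct lines over C (the quadratic factor has nonzero discriminant), so D_4.

Type D_{4}, Milnor number mu = 4.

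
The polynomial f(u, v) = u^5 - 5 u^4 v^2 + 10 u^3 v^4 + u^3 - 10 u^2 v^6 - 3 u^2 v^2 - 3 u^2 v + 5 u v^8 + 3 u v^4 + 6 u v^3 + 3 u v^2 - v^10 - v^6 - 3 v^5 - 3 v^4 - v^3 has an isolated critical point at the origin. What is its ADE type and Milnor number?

Type E_8, Milnor number mu = 8.

The Hessian of f at 0 has rank 0. Corank 2; j^3 = (u - v)^3 is a perfect cube, so E-series; the 5-jet and mu = 8 give E_8.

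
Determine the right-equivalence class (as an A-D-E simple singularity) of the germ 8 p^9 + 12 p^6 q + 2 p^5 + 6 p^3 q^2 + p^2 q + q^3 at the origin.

D_{4}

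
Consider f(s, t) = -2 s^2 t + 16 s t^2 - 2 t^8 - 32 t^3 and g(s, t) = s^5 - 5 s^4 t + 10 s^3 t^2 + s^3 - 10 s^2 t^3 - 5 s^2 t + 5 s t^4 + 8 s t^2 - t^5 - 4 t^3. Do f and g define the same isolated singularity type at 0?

No.

The Hessian of f at 0 is [[0, 0], [0, 0]] with rank 0, so corank 2. A Groebner basis of the Jacobian ideal J(f) in C{s,t} is {s^2/8 + t^7 - 2*t^2, s^3 - 64*t^3, s*t - 4*t^2}; counting standard monomials gives mu = 9. Corank 2; j^3 = -2*t*(s - 4*t)^2 has shape L^2 M (L != M), so D-series; mu = 9 gives D_9. The Hessian of g at 0 is [[0, 0], [0, 0]] with rank 0, so corank 2. A Groebner basis of the Jacobian ideal J(g) in C{s,t} is {-s*t/5 + t^4 + 2*t^2/5, s*t^2 - 2*t^3, s^2 - 3*s*t + 2*t^2}; counting standard monomials gives mu = 6. Corank 2; j^3 = (s - 2*t)^2*(s - t) has shape L^2 M (L != M), so D-series; mu = 6 gives D_6. f is D_9 but g is D_6, hence not right-equivalent.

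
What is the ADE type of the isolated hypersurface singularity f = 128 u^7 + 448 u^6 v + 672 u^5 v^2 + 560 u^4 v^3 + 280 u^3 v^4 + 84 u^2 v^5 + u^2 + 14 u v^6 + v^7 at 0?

A_6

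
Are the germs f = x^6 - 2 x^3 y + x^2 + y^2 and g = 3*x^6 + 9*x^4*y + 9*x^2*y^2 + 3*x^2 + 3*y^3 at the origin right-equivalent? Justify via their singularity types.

No.

The Hessian of f at 0 is [[2, 0], [0, 2]] with rank 2, so corank 0. A Groebner basis of the Jacobian ideal J(f) in C{x,y} is {x, y}; counting standard monomials gives mu = 1. Corank 0: nondegenerate Morse point, so A_1. The Hessian of g at 0 is [[6, 0], [0, 0]] with rank 1, so corank 1. A Groebner basis of the Jacobian ideal J(g) in C{x,y} is {y^2, x}; counting standard monomials gives mu = 2. Corank 1: A-series; mu = 2 gives A_2. f is A_1 but g is A_2, hence not right-equivalent.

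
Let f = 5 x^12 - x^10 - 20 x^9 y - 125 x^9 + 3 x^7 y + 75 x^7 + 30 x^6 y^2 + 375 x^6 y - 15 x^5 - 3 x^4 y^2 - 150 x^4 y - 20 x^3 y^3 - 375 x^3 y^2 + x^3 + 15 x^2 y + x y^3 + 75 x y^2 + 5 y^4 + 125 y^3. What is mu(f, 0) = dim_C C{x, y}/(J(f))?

The Hessian of f at 0 is [[0, 0], [0, 0]] with rank 0, so corank 2. A Groebner basis of the Jacobian ideal J(f) in C{x,y} is {x^3 + 15*x^2*y + 750*x^2 + 7500*x*y + 18750*y^2, -15*x^2 + x*y^2 - 150*x*y - 375*y^2, 3*x^2 + 30*x*y + y^3 + 75*y^2}; counting standard monomials gives mu = 7. Corank 2; j^3 = (x + 5*y)^3 is a perfect cube, so E-series; the 4-jet and mu = 7 give E_7.

7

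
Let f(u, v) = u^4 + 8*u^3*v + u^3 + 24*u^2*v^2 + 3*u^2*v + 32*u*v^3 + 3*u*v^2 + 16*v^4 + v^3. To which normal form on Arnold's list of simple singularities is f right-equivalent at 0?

The Hessian of f at 0 has rank 0. Corank 2; j^3 = (u + v)^3 is a perfect cube, so E-series; the 4-jet and mu = 6 give E_6.

E_{6}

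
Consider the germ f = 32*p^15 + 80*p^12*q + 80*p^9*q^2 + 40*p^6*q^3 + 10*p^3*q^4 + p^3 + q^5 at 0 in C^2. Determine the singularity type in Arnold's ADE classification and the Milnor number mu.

Type E_{8}, Milnor number mu = 8.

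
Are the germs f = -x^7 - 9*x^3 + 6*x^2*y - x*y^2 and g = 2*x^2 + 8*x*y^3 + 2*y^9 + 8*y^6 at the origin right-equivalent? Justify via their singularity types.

No.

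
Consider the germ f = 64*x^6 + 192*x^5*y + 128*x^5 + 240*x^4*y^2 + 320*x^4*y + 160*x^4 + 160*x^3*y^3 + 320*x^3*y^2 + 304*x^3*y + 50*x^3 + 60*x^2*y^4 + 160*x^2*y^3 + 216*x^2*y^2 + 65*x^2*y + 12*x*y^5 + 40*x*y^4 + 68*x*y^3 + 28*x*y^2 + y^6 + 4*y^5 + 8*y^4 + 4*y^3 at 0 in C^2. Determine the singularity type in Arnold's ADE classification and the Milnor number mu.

Type D7, Milnor number mu = 7.

The Hessian of f at 0 is [[0, 0], [0, 0]] with rank 0, so corank 2. A Groebner basis of the Jacobian ideal J(f) in C{x,y} is {390625*x^2/276 + 159375*x*y/184 + y^4 - 1175*y^3/276 + 33125*y^2/276, x^3 + 30*x^2/23 + 57*x*y/23 + 2*y^3/23 + 18*y^2/23, x^2*y - 250*x^2/69 - 120*x*y/23 - 68*y^3/345 - 104*y^2/69, 875*x^2/138 + x*y^2 + 725*x*y/92 + 307*y^3/690 + 295*y^2/138}; counting standard monomials gives mu = 7. Corank 2; j^3 = (2*x + y)*(5*x + 2*y)^2 has shape L^2 M (L != M), so D-series; mu = 7 gives D_7.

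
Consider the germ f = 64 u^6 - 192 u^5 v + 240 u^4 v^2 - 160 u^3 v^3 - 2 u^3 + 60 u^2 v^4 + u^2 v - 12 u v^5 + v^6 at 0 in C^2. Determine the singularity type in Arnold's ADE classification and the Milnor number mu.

The Hessian of f at 0 is [[0, 0], [0, 0]] with rank 0, so corank 2. A Groebner basis of the Jacobian ideal J(f) in C{u,v} is {u*v/12 + v^5, u*v^2, u^2 - u*v/2}; counting standard monomials gives mu = 7. Corank 2; j^3 = -u^2*(2*u - v) has shape L^2 M (L != M), so D-series; mu = 7 gives D_7.

Type D7, Milnor number mu = 7.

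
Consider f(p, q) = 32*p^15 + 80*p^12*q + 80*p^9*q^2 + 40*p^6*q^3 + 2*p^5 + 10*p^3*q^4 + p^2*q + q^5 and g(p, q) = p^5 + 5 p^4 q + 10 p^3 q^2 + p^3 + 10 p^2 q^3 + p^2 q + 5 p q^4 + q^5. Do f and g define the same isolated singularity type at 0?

Yes.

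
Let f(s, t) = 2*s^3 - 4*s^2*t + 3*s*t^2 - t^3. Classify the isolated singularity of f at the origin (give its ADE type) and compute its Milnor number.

The Hessian of f at 0 has rank 0. Corank 2; j^3 = (s - t)*(2*s^2 - 2*s*t + t^2) splits into three distinct lines over C (the quadratic factor has nonzero discriminant), so D_4.

Type D_4, Milnor number mu = 4.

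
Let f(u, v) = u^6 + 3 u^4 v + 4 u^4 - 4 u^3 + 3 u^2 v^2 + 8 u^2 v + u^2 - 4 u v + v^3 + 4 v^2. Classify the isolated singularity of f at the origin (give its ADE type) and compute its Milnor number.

The Hessian of f at 0 has rank 1. Corank 1: A-series; mu = 2 gives A_2.

Type A_2, Milnor number mu = 2.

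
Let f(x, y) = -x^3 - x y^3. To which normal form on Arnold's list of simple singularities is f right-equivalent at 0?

The Hessian of f at 0 has rank 0. Corank 2; j^3 = -x^3 is a perfect cube, so E-series; the 4-jet and mu = 7 give E_7.

E_{7}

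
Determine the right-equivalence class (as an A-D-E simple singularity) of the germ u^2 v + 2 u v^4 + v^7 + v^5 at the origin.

D_6

The Hessian of f at 0 has rank 0. Corank 2; j^3 = u^2*v has shape L^2 M (L != M), so D-series; mu = 6 gives D_6.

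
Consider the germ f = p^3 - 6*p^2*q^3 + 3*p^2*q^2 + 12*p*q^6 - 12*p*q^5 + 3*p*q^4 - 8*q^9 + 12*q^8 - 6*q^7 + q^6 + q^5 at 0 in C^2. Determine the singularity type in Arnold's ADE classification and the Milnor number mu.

Type E8, Milnor number mu = 8.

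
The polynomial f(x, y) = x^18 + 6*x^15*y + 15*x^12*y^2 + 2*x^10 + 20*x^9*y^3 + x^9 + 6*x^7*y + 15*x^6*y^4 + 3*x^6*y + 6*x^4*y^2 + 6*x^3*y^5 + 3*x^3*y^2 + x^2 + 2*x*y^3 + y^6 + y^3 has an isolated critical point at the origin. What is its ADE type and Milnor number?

The Hessian of f at 0 has rank 1. Corank 1: A-series; mu = 2 gives A_2.

Type A_2, Milnor number mu = 2.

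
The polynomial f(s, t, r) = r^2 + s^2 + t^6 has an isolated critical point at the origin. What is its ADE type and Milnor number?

Type A_5, Milnor number mu = 5.

The Hessian of f at 0 has rank 2. Corank 1: A-series; mu = 5 gives A_5.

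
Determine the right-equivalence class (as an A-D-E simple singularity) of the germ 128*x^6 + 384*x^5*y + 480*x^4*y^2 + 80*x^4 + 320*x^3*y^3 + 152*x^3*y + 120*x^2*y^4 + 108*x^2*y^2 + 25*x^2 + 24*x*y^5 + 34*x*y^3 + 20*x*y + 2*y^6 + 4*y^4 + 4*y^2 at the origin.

A_5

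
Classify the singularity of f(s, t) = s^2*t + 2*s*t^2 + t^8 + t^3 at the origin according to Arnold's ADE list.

The Hessian of f at 0 has rank 0. Corank 2; j^3 = t*(s + t)^2 has shape L^2 M (L != M), so D-series; mu = 9 gives D_9.

D_{9}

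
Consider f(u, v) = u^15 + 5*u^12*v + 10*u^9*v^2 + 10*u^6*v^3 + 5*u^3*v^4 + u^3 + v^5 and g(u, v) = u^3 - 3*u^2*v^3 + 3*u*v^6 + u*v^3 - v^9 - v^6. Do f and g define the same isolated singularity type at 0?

The Hessian of f at 0 has rank 0. Corank 2; j^3 = u^3 is a perfect cube, so E-series; the 5-jet and mu = 8 give E_8. The Hessian of g at 0 has rank 0. Corank 2; j^3 = u^3 is a perfect cube, so E-series; the 4-jet and mu = 7 give E_7. f is E_8 but g is E_7, hence not right-equivalent.

No.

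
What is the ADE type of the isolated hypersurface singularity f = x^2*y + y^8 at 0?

D9

The Hessian of f at 0 has rank 0. Corank 2; j^3 = x^2*y has shape L^2 M (L != M), so D-series; mu = 9 gives D_9.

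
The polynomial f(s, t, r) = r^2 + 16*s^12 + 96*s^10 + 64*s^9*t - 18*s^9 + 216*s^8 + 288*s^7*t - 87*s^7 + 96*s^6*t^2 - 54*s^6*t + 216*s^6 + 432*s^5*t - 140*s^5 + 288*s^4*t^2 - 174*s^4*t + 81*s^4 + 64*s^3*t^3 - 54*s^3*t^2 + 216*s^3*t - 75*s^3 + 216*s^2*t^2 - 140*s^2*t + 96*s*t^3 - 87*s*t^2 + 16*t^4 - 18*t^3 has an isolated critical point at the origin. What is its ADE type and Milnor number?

The Hessian of f at 0 has rank 1. Corank 2; j^3 = -(3*s + 2*t)*(5*s + 3*t)^2 has shape L^2 M (L != M), so D-series; mu = 5 gives D_5.

Type D_5, Milnor number mu = 5.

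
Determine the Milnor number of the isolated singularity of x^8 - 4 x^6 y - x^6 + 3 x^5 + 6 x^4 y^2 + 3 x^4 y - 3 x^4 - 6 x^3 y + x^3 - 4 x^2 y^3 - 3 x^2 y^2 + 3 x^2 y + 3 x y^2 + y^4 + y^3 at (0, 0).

The Hessian of f at 0 has rank 0. Corank 2; j^3 = (x + y)^3 is a perfect cube, so E-series; the 4-jet and mu = 6 give E_6.

6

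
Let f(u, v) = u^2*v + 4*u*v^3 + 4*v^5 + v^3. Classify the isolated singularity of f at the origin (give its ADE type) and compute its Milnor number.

The Hessian of f at 0 has rank 0. Corank 2; j^3 = v*(u^2 + v^2) splits into three distinct lines over C (the quadratic factor has nonzero discriminant), so D_4.

Type D4, Milnor number mu = 4.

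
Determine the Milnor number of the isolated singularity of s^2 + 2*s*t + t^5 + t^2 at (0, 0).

4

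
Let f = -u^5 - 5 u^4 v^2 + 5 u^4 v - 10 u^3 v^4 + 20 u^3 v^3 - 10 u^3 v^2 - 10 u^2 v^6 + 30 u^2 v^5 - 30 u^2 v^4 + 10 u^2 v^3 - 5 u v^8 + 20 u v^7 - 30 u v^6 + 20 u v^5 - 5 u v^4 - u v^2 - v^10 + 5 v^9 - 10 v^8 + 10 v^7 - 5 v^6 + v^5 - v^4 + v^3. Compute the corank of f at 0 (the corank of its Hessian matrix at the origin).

The Hessian at 0 is [[0, 0], [0, 0]] of rank 0; hence corank 2.

2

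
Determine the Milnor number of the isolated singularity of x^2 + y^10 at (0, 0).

9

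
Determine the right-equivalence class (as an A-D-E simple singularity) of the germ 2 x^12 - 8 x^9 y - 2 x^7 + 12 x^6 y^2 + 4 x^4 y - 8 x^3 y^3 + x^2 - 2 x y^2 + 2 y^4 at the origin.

The Hessian of f at 0 has rank 1. Corank 1: A-series; mu = 3 gives A_3.

A3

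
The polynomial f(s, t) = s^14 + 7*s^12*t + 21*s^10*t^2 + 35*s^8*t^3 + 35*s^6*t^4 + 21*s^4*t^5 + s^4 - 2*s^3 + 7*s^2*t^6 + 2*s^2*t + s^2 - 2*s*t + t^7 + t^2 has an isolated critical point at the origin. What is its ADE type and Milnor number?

Type A_6, Milnor number mu = 6.

The Hessian of f at 0 has rank 1. Corank 1: A-series; mu = 6 gives A_6.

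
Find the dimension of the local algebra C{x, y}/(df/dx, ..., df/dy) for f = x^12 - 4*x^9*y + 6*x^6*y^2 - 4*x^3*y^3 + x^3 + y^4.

The Hessian of f at 0 has rank 0. Corank 2; j^3 = x^3 is a perfect cube, so E-series; the 4-jet and mu = 6 give E_6.

6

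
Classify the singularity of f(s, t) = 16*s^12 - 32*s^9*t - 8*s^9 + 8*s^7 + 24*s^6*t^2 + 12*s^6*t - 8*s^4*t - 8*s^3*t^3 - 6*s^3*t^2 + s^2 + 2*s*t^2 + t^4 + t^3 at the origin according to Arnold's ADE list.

A2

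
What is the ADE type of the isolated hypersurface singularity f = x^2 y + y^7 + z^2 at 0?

D_{8}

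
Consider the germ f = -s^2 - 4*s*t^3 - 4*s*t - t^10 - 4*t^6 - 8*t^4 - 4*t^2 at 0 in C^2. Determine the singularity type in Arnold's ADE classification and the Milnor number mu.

Type A_9, Milnor number mu = 9.

The Hessian of f at 0 is [[-2, -4], [-4, -8]] with rank 1, so corank 1. A Groebner basis of the Jacobian ideal J(f) in C{s,t} is {s^3 + 6*s^2*t + 12*s*t^2 - 4*s - 8*t, s/2 + t^3 + t}; counting standard monomials gives mu = 9. Corank 1: A-series; mu = 9 gives A_9.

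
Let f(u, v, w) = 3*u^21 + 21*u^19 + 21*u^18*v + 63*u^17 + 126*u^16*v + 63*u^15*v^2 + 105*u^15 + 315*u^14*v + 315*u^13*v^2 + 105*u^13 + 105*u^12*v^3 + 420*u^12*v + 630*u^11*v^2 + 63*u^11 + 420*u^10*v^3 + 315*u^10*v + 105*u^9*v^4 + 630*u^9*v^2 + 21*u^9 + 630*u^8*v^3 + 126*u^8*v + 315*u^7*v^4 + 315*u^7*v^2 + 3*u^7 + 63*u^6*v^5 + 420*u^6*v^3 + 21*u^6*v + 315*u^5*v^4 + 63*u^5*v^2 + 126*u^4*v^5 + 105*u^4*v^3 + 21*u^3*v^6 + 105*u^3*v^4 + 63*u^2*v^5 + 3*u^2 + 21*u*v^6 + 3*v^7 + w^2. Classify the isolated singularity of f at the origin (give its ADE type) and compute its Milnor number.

Type A_6, Milnor number mu = 6.

The Hessian of f at 0 is [[6, 0, 0], [0, 0, 0], [0, 0, 2]] with rank 2, so corank 1. A Groebner basis of the Jacobian ideal J(f) in C{u,v,w} is {v^6, u, w}; counting standard monomials gives mu = 6. Corank 1: A-series; mu = 6 gives A_6.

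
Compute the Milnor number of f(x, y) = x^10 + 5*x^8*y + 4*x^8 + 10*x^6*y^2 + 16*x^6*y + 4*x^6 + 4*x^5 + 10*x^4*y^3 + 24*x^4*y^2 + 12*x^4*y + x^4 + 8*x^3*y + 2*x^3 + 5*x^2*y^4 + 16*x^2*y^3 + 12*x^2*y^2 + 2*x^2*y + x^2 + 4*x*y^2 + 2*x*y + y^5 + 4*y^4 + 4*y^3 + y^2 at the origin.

4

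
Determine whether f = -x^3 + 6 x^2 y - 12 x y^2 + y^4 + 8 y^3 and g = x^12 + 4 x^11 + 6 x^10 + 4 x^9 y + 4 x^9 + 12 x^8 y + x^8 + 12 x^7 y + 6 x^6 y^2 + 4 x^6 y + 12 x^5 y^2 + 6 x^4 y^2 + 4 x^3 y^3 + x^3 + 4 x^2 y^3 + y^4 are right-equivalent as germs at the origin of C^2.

Yes.

The Hessian of f at 0 has rank 0. Corank 2; j^3 = -(x - 2*y)^3 is a perfect cube, so E-series; the 4-jet and mu = 6 give E_6. The Hessian of g at 0 has rank 0. Corank 2; j^3 = x^3 is a perfect cube, so E-series; the 4-jet and mu = 6 give E_6. Both have type E_6, hence right-equivalent.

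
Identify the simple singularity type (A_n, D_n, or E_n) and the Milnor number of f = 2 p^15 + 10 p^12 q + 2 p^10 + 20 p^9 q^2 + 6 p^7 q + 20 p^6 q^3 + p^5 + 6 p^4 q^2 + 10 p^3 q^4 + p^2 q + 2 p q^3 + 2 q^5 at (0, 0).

Type D_6, Milnor number mu = 6.

The Hessian of f at 0 is [[0, 0], [0, 0]] with rank 0, so corank 2. A Groebner basis of the Jacobian ideal J(f) in C{p,q} is {p^3, p^2*q, -p^2/4 + p*q^2, p*q + q^3}; counting standard monomials gives mu = 6. Corank 2; j^3 = p^2*q has shape L^2 M (L != M), so D-series; mu = 6 gives D_6.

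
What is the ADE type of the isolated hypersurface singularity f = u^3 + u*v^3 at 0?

E_{7}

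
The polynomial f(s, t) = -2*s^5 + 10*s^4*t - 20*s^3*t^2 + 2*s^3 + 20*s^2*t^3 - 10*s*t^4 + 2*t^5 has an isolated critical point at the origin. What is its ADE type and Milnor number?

Type E_{8}, Milnor number mu = 8.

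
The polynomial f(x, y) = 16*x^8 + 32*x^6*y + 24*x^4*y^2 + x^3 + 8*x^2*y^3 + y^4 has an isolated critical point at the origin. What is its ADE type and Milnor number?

Type E_6, Milnor number mu = 6.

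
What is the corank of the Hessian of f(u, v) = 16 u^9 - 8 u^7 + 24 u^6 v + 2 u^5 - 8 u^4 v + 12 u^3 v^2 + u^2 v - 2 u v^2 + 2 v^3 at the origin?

2

The Hessian at 0 is [[0, 0], [0, 0]] of rank 0; hence corank 2.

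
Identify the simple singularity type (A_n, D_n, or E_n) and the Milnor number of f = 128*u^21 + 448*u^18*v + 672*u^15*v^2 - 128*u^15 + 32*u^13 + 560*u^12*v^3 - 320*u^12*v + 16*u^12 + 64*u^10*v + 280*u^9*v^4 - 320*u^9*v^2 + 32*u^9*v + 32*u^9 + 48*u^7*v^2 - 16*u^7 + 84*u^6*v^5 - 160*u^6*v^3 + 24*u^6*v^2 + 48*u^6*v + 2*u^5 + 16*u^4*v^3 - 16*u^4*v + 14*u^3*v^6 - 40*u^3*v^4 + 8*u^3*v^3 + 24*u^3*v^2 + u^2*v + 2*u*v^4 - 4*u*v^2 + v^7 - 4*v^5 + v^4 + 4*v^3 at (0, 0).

Type D_{5}, Milnor number mu = 5.

The Hessian of f at 0 has rank 0. Corank 2; j^3 = v*(u - 2*v)^2 has shape L^2 M (L != M), so D-series; mu = 5 gives D_5.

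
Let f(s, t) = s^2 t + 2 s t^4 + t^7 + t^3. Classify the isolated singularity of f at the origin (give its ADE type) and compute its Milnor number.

Type D4, Milnor number mu = 4.

The Hessian of f at 0 has rank 0. Corank 2; j^3 = t*(s^2 + t^2) splits into three distinct lines over C (the quadratic factor has nonzero discriminant), so D_4.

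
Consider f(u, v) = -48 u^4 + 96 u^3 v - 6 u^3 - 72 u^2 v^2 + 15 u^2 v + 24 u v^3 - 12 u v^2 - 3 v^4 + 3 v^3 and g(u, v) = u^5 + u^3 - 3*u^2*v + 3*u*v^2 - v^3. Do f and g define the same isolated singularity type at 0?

No.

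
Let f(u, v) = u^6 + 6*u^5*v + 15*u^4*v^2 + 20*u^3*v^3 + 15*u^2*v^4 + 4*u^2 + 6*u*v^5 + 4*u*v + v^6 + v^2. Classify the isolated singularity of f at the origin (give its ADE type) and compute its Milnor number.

Type A_5, Milnor number mu = 5.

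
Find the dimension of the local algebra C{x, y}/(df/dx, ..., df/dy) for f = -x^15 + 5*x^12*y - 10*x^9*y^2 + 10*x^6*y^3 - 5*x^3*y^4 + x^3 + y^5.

The Hessian of f at 0 has rank 0. Corank 2; j^3 = x^3 is a perfect cube, so E-series; the 5-jet and mu = 8 give E_8.

8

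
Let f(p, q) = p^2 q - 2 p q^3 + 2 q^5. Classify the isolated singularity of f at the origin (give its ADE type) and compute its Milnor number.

The Hessian of f at 0 has rank 0. Corank 2; j^3 = p^2*q has shape L^2 M (L != M), so D-series; mu = 6 gives D_6.

Type D_{6}, Milnor number mu = 6.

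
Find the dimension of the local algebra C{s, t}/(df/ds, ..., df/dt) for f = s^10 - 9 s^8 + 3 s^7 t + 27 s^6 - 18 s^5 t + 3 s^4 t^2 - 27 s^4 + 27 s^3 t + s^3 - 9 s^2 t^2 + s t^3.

7

The Hessian of f at 0 has rank 0. Corank 2; j^3 = s^3 is a perfect cube, so E-series; the 4-jet and mu = 7 give E_7.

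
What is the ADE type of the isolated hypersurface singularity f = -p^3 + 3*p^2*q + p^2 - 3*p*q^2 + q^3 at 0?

A_{2}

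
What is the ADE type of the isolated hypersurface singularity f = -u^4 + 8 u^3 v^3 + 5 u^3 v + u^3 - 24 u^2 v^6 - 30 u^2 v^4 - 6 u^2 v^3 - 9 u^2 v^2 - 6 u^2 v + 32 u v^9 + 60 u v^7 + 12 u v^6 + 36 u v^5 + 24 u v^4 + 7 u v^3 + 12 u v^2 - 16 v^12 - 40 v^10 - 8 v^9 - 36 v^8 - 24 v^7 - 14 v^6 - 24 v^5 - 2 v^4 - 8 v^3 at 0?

E7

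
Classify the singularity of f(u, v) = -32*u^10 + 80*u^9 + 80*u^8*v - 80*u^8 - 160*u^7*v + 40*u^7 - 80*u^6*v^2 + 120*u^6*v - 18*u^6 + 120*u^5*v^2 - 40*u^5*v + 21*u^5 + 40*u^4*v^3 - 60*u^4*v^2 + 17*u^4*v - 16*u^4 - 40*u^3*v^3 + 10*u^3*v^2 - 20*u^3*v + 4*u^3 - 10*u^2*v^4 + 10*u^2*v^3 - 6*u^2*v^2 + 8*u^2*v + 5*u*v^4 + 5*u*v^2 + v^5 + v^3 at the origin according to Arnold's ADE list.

D_6

The Hessian of f at 0 has rank 0. Corank 2; j^3 = (u + v)*(2*u + v)^2 has shape L^2 M (L != M), so D-series; mu = 6 gives D_6.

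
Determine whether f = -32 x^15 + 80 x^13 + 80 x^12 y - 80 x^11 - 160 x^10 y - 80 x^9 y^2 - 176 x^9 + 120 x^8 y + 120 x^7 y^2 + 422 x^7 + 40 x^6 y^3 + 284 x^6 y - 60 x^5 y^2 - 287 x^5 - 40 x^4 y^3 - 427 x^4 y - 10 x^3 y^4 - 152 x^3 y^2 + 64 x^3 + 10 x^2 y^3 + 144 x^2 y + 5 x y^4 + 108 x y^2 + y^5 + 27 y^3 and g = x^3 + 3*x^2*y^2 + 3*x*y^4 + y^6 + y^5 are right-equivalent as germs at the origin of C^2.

The Hessian of f at 0 is [[0, 0], [0, 0]] with rank 0, so corank 2. A Groebner basis of the Jacobian ideal J(f) in C{x,y} is {832*x^2/81 + x*y^3 + 416*x*y/27 + 52*y^2/9, -1024*x^2/81 - 512*x*y/27 + y^4 - 64*y^2/9, x^3 - 27*x*y^2/16 - 27*y^3/32, x^2*y + 3*x*y^2/2 + 9*y^3/16}; counting standard monomials gives mu = 8. Corank 2; j^3 = (4*x + 3*y)^3 is a perfect cube, so E-series; the 5-jet and mu = 8 give E_8. The Hessian of g at 0 is [[0, 0], [0, 0]] with rank 0, so corank 2. A Groebner basis of the Jacobian ideal J(g) in C{x,y} is {y^4, x^3, x^2/2 + x*y^2}; counting standard monomials gives mu = 8. Corank 2; j^3 = x^3 is a perfect cube, so E-series; the 5-jet and mu = 8 give E_8. Both have type E_8, hence right-equivalent.

Yes.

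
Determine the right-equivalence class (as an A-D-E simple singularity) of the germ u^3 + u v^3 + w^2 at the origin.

The Hessian of f at 0 is [[0, 0, 0], [0, 0, 0], [0, 0, 2]] with rank 1, so corank 2. A Groebner basis of the Jacobian ideal J(f) in C{u,v,w} is {u^3, u*v^2, 3*u^2 + v^3, w}; counting standard monomials gives mu = 7. Corank 2; j^3 = u^3 is a perfect cube, so E-series; the 4-jet and mu = 7 give E_7.

E_7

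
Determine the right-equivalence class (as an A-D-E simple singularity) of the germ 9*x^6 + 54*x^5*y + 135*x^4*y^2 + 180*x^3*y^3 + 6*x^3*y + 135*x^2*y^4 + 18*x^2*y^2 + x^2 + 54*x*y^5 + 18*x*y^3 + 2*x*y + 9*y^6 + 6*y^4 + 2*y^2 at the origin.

A_1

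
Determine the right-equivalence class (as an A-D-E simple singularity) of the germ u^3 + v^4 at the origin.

E_6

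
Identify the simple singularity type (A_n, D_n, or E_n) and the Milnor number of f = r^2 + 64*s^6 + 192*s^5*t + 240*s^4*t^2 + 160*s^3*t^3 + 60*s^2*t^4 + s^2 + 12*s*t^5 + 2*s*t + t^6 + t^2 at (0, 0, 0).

The Hessian of f at 0 has rank 2. Corank 1: A-series; mu = 5 gives A_5.

Type A_5, Milnor number mu = 5.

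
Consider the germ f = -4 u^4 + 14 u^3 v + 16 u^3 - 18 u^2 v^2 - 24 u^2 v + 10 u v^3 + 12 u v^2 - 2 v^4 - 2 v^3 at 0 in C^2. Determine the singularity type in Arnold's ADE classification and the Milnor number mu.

The Hessian of f at 0 is [[0, 0], [0, 0]] with rank 0, so corank 2. A Groebner basis of the Jacobian ideal J(f) in C{u,v} is {768*u^2 - 768*u*v + v^4 + 8*v^3 + 192*v^2, u^3 - 36*u^2 + 36*u*v - v^3/2 - 9*v^2, u^2*v - 40*u^2 + 40*u*v - 2*v^3/3 - 10*v^2, -32*u^2 + u*v^2 + 32*u*v - 5*v^3/6 - 8*v^2}; counting standard monomials gives mu = 7. Corank 2; j^3 = 2*(2*u - v)^3 is a perfect cube, so E-series; the 4-jet and mu = 7 give E_7.

Type E_{7}, Milnor number mu = 7.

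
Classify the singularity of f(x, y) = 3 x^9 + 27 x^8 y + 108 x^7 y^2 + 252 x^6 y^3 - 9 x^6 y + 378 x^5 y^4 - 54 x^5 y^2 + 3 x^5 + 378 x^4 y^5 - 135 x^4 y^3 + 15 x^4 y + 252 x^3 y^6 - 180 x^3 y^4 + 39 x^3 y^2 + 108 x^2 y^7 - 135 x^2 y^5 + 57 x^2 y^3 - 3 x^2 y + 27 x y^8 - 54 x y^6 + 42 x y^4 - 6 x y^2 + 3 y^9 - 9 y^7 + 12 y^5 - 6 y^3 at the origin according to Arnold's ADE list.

D_4

The Hessian of f at 0 has rank 0. Corank 2; j^3 = -3*y*(x^2 + 2*x*y + 2*y^2) splits into three distinct lines over C (the quadratic factor has nonzero discriminant), so D_4.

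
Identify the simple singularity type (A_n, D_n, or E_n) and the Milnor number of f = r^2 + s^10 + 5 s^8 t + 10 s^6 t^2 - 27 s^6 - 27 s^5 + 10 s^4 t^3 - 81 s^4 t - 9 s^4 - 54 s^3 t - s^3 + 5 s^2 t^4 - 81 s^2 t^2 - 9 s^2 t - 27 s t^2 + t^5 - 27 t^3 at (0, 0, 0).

Type E8, Milnor number mu = 8.

The Hessian of f at 0 is [[0, 0, 0], [0, 0, 0], [0, 0, 2]] with rank 1, so corank 2. A Groebner basis of the Jacobian ideal J(f) in C{s,t,r} is {s^2/972 + s*t^3 + s*t^2/18 + s*t/162 + t^3/6 + t^2/108, t^4, s^3 + s^2/2 + 3*s*t + 27*t^3 + 9*t^2/2, s^2*t - s^2/18 + 3*s*t^2 - s*t/3 - t^2/2, r}; counting standard monomials gives mu = 8. Corank 2; j^3 = -(s + 3*t)^3 is a perfect cube, so E-series; the 5-jet and mu = 8 give E_8.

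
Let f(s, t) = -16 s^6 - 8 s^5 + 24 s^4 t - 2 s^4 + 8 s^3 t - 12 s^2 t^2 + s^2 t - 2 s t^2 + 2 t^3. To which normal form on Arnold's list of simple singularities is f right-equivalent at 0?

D4

The Hessian of f at 0 is [[0, 0], [0, 0]] with rank 0, so corank 2. A Groebner basis of the Jacobian ideal J(f) in C{s,t} is {t^3, s^2 + 2*t^2, s*t - t^2}; counting standard monomials gives mu = 4. Corank 2; j^3 = t*(s^2 - 2*s*t + 2*t^2) splits into three distinct lines over C (the quadratic factor has nonzero discriminant), so D_4.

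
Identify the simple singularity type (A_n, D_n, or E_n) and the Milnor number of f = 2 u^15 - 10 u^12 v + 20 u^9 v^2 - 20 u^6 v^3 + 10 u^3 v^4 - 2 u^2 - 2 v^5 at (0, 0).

Type A_4, Milnor number mu = 4.

The Hessian of f at 0 is [[-4, 0], [0, 0]] with rank 1, so corank 1. A Groebner basis of the Jacobian ideal J(f) in C{u,v} is {v^4, u}; counting standard monomials gives mu = 4. Corank 1: A-series; mu = 4 gives A_4.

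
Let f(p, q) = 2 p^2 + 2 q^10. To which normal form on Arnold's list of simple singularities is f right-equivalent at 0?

The Hessian of f at 0 has rank 1. Corank 1: A-series; mu = 9 gives A_9.

A_9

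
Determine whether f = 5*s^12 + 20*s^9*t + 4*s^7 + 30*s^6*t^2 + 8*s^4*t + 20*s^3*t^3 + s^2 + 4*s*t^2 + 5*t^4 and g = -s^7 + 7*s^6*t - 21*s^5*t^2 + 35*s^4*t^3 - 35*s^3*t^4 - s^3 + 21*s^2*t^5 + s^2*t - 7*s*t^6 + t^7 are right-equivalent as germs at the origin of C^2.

No.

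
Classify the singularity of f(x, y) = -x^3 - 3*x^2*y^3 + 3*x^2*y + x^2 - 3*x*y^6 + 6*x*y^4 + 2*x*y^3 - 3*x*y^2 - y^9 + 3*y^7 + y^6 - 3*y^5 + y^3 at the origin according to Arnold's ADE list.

A_2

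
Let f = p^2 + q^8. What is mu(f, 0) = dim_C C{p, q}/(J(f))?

7

The Hessian of f at 0 is [[2, 0], [0, 0]] with rank 1, so corank 1. A Groebner basis of the Jacobian ideal J(f) in C{p,q} is {q^7, p}; counting standard monomials gives mu = 7. Corank 1: A-series; mu = 7 gives A_7.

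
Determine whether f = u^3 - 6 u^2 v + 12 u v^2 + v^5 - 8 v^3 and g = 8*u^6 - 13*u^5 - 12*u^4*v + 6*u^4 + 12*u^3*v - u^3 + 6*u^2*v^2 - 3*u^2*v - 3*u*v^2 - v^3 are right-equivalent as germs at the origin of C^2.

Yes.

The Hessian of f at 0 has rank 0. Corank 2; j^3 = (u - 2*v)^3 is a perfect cube, so E-series; the 5-jet and mu = 8 give E_8. The Hessian of g at 0 has rank 0. Corank 2; j^3 = -(u + v)^3 is a perfect cube, so E-series; the 5-jet and mu = 8 give E_8. Both have type E_8, hence right-equivalent.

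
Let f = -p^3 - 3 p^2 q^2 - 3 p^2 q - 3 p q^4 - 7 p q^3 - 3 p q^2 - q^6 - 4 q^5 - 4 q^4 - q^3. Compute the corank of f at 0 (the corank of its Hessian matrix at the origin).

The Hessian at 0 is [[0, 0], [0, 0]] of rank 0; hence corank 2.

2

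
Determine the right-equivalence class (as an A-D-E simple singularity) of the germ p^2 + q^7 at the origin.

A6

The Hessian of f at 0 has rank 1. Corank 1: A-series; mu = 6 gives A_6.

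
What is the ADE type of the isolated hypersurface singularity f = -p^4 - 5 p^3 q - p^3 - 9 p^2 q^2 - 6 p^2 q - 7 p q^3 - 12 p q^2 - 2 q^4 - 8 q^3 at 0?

E_{7}

The Hessian of f at 0 is [[0, 0], [0, 0]] with rank 0, so corank 2. A Groebner basis of the Jacobian ideal J(f) in C{p,q} is {3*p^2 + 12*p*q + q^4 - q^3 + 12*q^2, p^3 + 18*p^2 + 72*p*q + 2*q^3 + 72*q^2, p^2*q - 7*p^2 - 28*p*q - 5*q^3/3 - 28*q^2, 2*p^2 + p*q^2 + 8*p*q + 4*q^3/3 + 8*q^2}; counting standard monomials gives mu = 7. Corank 2; j^3 = -(p + 2*q)^3 is a perfect cube, so E-series; the 4-jet and mu = 7 give E_7.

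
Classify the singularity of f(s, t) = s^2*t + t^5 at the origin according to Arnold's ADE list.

D_6

The Hessian of f at 0 is [[0, 0], [0, 0]] with rank 0, so corank 2. A Groebner basis of the Jacobian ideal J(f) in C{s,t} is {s^2/5 + t^4, s^3, s*t}; counting standard monomials gives mu = 6. Corank 2; j^3 = s^2*t has shape L^2 M (L != M), so D-series; mu = 6 gives D_6.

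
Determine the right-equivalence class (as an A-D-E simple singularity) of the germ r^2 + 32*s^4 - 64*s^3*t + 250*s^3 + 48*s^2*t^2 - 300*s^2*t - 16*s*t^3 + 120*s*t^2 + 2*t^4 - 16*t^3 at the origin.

The Hessian of f at 0 has rank 1. Corank 2; j^3 = 2*(5*s - 2*t)^3 is a perfect cube, so E-series; the 4-jet and mu = 6 give E_6.

E6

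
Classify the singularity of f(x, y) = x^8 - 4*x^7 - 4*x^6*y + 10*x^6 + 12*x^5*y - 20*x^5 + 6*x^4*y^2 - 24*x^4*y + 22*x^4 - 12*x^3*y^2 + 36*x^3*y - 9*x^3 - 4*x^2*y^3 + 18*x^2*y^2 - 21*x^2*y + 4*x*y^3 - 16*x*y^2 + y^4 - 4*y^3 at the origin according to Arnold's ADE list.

D5

The Hessian of f at 0 is [[0, 0], [0, 0]] with rank 0, so corank 2. A Groebner basis of the Jacobian ideal J(f) in C{x,y} is {x*y^2 + 27*x*y/10 + 9*y^2/5, -81*x*y/20 + y^3 - 27*y^2/10, x^2 + 19*x*y/15 + 2*y^2/5}; counting standard monomials gives mu = 5. Corank 2; j^3 = -(x + y)*(3*x + 2*y)^2 has shape L^2 M (L != M), so D-series; mu = 5 gives D_5.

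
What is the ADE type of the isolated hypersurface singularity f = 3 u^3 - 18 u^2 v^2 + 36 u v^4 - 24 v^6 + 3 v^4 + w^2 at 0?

The Hessian of f at 0 has rank 1. Corank 2; j^3 = 3*u^3 is a perfect cube, so E-series; the 4-jet and mu = 6 give E_6.

E6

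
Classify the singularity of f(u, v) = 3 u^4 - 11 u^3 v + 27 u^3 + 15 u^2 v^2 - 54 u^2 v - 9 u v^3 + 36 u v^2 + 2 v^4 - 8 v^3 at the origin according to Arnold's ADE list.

E_{7}

The Hessian of f at 0 is [[0, 0], [0, 0]] with rank 0, so corank 2. A Groebner basis of the Jacobian ideal J(f) in C{u,v} is {19683*u^2 - 26244*u*v + v^4 - 27*v^3 + 8748*v^2, u^3 + 270*u^2 - 360*u*v - 2*v^3/3 + 120*v^2, u^2*v + 243*u^2 - 324*u*v - 7*v^3/9 + 108*v^2, 162*u^2 + u*v^2 - 216*u*v - 8*v^3/9 + 72*v^2}; counting standard monomials gives mu = 7. Corank 2; j^3 = (3*u - 2*v)^3 is a perfect cube, so E-series; the 4-jet and mu = 7 give E_7.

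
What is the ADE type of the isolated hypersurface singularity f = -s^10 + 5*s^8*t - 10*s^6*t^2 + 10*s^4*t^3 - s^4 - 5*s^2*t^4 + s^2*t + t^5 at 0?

D6

The Hessian of f at 0 has rank 0. Corank 2; j^3 = s^2*t has shape L^2 M (L != M), so D-series; mu = 6 gives D_6.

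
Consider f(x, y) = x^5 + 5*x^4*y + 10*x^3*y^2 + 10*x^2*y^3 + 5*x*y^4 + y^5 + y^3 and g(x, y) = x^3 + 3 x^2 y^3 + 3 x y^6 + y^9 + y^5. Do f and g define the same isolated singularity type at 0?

Yes.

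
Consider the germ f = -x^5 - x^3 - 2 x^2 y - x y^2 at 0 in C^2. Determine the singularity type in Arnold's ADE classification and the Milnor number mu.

Type D6, Milnor number mu = 6.

The Hessian of f at 0 is [[0, 0], [0, 0]] with rank 0, so corank 2. A Groebner basis of the Jacobian ideal J(f) in C{x,y} is {x*y/5 + y^4 + y^2/5, x*y^2 + y^3, x^2 + x*y}; counting standard monomials gives mu = 6. Corank 2; j^3 = -x*(x + y)^2 has shape L^2 M (L != M), so D-series; mu = 6 gives D_6.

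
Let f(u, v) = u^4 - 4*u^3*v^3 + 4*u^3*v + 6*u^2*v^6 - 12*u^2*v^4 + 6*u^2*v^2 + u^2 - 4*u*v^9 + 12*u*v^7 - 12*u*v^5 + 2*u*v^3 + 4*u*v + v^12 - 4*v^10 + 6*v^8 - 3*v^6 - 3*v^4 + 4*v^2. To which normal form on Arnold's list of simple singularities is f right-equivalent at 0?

The Hessian of f at 0 is [[2, 4], [4, 8]] with rank 1, so corank 1. A Groebner basis of the Jacobian ideal J(f) in C{u,v} is {v^3, u + 2*v}; counting standard monomials gives mu = 3. Corank 1: A-series; mu = 3 gives A_3.

A_{3}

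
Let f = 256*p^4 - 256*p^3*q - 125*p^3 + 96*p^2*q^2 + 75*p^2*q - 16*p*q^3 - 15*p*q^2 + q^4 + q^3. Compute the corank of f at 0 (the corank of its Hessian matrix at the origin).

2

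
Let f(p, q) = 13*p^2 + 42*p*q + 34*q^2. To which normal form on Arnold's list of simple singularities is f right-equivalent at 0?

A_{1}

The Hessian of f at 0 has rank 2. Corank 0: nondegenerate Morse point, so A_1.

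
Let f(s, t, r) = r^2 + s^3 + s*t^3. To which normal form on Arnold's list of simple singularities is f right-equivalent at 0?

E_{7}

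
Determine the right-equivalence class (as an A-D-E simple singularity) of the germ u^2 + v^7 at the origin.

A_{6}

The Hessian of f at 0 has rank 1. Corank 1: A-series; mu = 6 gives A_6.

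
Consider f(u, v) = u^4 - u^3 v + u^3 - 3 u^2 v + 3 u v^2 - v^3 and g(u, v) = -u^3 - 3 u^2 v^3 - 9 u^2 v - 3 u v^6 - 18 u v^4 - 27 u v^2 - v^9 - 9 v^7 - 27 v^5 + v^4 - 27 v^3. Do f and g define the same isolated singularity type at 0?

The Hessian of f at 0 has rank 0. Corank 2; j^3 = (u - v)^3 is a perfect cube, so E-series; the 4-jet and mu = 7 give E_7. The Hessian of g at 0 has rank 0. Corank 2; j^3 = -(u + 3*v)^3 is a perfect cube, so E-series; the 4-jet and mu = 6 give E_6. f is E_7 but g is E_6, hence not right-equivalent.

No.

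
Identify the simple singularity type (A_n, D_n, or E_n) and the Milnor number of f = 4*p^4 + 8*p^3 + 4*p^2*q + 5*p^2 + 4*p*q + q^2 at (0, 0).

The Hessian of f at 0 is [[10, 4], [4, 2]] with rank 2, so corank 0. A Groebner basis of the Jacobian ideal J(f) in C{p,q} is {p, q}; counting standard monomials gives mu = 1. Corank 0: nondegenerate Morse point, so A_1.

Type A_1, Milnor number mu = 1.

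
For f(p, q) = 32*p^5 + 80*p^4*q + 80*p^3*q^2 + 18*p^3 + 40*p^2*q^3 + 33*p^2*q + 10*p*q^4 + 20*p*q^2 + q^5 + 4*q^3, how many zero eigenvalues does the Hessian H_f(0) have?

The Hessian at 0 is [[0, 0], [0, 0]] of rank 0; hence corank 2.

2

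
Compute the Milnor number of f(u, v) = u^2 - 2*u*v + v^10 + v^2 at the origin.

The Hessian of f at 0 has rank 1. Corank 1: A-series; mu = 9 gives A_9.

9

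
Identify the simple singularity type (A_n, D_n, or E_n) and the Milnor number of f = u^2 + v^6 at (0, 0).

Type A_{5}, Milnor number mu = 5.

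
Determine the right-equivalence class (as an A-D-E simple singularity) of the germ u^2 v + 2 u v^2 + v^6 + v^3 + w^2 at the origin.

D_7

The Hessian of f at 0 is [[0, 0, 0], [0, 0, 0], [0, 0, 2]] with rank 1, so corank 2. A Groebner basis of the Jacobian ideal J(f) in C{u,v,w} is {u^2/6 + v^5 - v^2/6, u^3 + v^3, u*v + v^2, w}; counting standard monomials gives mu = 7. Corank 2; j^3 = v*(u + v)^2 has shape L^2 M (L != M), so D-series; mu = 7 gives D_7.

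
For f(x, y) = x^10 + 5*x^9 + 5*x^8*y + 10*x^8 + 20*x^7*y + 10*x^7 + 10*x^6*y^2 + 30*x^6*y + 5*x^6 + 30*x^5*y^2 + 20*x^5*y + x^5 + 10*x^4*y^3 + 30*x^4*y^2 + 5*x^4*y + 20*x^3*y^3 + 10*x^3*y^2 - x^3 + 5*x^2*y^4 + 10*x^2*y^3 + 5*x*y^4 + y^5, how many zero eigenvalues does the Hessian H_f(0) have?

2

The Hessian at 0 is [[0, 0], [0, 0]] of rank 0; hence corank 2.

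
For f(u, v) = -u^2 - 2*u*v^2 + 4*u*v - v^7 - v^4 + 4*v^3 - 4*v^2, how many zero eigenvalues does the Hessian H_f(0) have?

Hessian at 0 has rank 1.

1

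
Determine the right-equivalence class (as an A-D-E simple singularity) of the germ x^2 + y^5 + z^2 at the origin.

The Hessian of f at 0 has rank 2. Corank 1: A-series; mu = 4 gives A_4.

A_{4}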